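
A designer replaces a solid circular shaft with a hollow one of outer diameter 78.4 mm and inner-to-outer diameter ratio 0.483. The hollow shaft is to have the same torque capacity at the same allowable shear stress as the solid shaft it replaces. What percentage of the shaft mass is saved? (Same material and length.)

20.4 %

Equal τ_max and T ⇒ the solid shaft needs d_s³ = d_o³(1−k⁴), so d_s = 78.4·(1−0.483⁴)^(1/3) = 76.95 mm.
Area ratio A_h/A_s = d_o²(1−k²)/d_s² = (1−k²)/(1−k⁴)^(2/3) = 0.7959.
Mass saving = 1 − 0.7959 = 20.4 %.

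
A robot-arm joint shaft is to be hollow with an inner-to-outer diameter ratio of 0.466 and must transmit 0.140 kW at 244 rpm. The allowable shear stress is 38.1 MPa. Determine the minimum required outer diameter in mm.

ω = 2π·244/60 = 25.55 rad/s, so T = P/ω = 0.140×10³ / 25.55 = 5.479 N·m.
For a hollow shaft with d_i/d_o = 0.466: τ_max = 16T/(π d_o³ (1−k⁴)), so d_o = [16T/(π τ_allow (1−k⁴))]^(1/3) = [16·5.479/(π·3.81×10^7·0.9528)]^(1/3) = 0.009160 m.

9.16 mm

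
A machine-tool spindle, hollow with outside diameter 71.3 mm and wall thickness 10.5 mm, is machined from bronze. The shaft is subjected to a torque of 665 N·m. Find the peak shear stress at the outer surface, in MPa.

J = π(d_o⁴ − d_i⁴)/32 = π(0.0713⁴ − 0.0503⁴)/32 = 1.909×10^-6 m⁴.
τ_max = T·r/J = 665.0 × 0.0357 / 1.909×10^-6 = 1.242×10^7 Pa.

12.4 MPa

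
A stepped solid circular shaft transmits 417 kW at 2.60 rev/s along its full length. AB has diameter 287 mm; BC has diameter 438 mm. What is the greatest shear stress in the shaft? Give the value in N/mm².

5.50 N/mm²

ω = 2π·2.60 = 16.34 rad/s, so T = P/ω = 417×10³ / 16.34 = 25530 N·m.
Under the same torque, τ_max = 16T/(πd³) is largest where d is smallest — segment AB (d = 287 mm).
τ_max = 16·25530/(π·(0.287)³) = 5.499×10^6 Pa.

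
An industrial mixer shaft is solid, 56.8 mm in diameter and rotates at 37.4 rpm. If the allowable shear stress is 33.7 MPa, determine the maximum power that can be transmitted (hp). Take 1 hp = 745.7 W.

6.37 hp

J = πd⁴/32 = π(0.0568)⁴/32 = 1.022×10^-6 m⁴.
T_max = τ_allow·J/r = 3.37×10^7 × 1.022×10^-6 / 0.0284 = 1213 N·m.
ω = 2π·37.4/60 = 3.917 rad/s, so P_max = T_max·ω = 4749 W.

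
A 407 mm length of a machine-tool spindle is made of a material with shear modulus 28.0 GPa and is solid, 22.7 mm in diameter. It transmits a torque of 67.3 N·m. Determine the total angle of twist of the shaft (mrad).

J = πd⁴/32 = π(0.0227)⁴/32 = 2.607×10^-8 m⁴.
θ = T·L/(G·J) = 67.30 × 0.407 / (28.0×10⁹ × 2.607×10^-8) = 0.03753 rad.

37.5 mrad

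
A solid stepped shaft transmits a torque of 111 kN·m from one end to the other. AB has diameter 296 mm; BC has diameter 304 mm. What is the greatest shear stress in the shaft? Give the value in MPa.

Under the same torque, τ_max = 16T/(πd³) is largest where d is smallest — segment AB (d = 296 mm).
τ_max = 16·111000/(π·(0.296)³) = 2.180×10^7 Pa.

21.8 MPa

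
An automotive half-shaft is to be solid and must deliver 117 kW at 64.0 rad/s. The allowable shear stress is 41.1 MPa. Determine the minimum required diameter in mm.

61.0 mm

ω = 64.0 rad/s, so T = P/ω = 117×10³ / 64.00 = 1828 N·m.
For a solid shaft τ_max = 16T/(πd³), so d = (16T/(π τ_allow))^(1/3) = (16·1828/(π·4.11×10^7))^(1/3) = 0.06096 m.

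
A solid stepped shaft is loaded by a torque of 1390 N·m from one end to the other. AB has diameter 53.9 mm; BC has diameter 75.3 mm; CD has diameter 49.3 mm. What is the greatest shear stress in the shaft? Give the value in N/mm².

Under the same torque, τ_max = 16T/(πd³) is largest where d is smallest — segment CD (d = 49.3 mm).
τ_max = 16·1390/(π·(0.0493)³) = 5.908×10^7 Pa.

59.1 N/mm²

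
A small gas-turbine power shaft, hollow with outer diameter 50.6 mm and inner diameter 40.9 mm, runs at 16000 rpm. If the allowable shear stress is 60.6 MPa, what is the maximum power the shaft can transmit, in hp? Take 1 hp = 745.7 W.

1990 hp

J = π(d_o⁴ − d_i⁴)/32 = π(0.0506⁴ − 0.0409⁴)/32 = 3.689×10^-7 m⁴.
T_max = τ_allow·J/r = 6.06×10^7 × 3.689×10^-7 / 0.0253 = 883.5 N·m.
ω = 2π·16000/60 = 1676 rad/s, so P_max = T_max·ω = 1.480×10^6 W.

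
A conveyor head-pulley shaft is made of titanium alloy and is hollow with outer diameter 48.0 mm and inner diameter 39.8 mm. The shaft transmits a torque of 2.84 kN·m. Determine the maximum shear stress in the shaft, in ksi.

36.0 ksi

J = π(d_o⁴ − d_i⁴)/32 = π(0.0480⁴ − 0.0398⁴)/32 = 2.748×10^-7 m⁴.
τ_max = T·r/J = 2840 × 0.0240 / 2.748×10^-7 = 2.480×10^8 Pa.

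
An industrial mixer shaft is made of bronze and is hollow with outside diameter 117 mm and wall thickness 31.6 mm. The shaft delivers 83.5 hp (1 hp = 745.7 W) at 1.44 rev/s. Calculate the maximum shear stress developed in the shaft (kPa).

22900 kPa

ω = 2π·1.44 = 9.048 rad/s, so T = P/ω = 83.5×745.7 / 9.048 = 6882 N·m.
J = π(d_o⁴ − d_i⁴)/32 = π(0.117⁴ − 0.0538⁴)/32 = 1.757×10^-5 m⁴.
τ_max = T·r/J = 6882 × 0.0585 / 1.757×10^-5 = 2.291×10^7 Pa.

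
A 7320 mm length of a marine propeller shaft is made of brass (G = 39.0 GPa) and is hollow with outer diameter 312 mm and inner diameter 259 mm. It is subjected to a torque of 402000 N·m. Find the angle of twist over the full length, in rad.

J = π(d_o⁴ − d_i⁴)/32 = π(0.312⁴ − 0.259⁴)/32 = 4.885×10^-4 m⁴.
θ = T·L/(G·J) = 402000 × 7.32 / (39.0×10⁹ × 4.885×10^-4) = 0.1545 rad.

0.154 rad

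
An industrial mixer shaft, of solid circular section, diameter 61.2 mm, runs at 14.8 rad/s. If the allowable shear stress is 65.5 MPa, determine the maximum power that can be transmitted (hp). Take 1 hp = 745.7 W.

J = πd⁴/32 = π(0.0612)⁴/32 = 1.377×10^-6 m⁴.
T_max = τ_allow·J/r = 6.55×10^7 × 1.377×10^-6 / 0.0306 = 2948 N·m.
ω = 14.8 rad/s, so P_max = T_max·ω = 4.363×10^4 W.

58.5 hp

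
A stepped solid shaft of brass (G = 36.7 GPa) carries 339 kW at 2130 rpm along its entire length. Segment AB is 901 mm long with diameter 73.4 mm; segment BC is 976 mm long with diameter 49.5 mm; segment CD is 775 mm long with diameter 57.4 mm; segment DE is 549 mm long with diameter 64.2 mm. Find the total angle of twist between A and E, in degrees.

ω = 2π·2130/60 = 223.1 rad/s, so T = P/ω = 339×10³ / 223.1 = 1520 N·m.
J_AB = π(0.0734)⁴/32 = 2.85×10^-6 m⁴; J_BC = π(0.0495)⁴/32 = 5.89×10^-7 m⁴; J_CD = π(0.0574)⁴/32 = 1.07×10^-6 m⁴; J_DE = π(0.0642)⁴/32 = 1.67×10^-6 m⁴.
θ = (T/G)·Σ L_i/J_i = (1520/36.7×10⁹)·(0.901/2.85×10^-6 + 0.976/5.89×10^-7 + 0.775/1.07×10^-6 + 0.549/1.67×10^-6) = 0.1254 rad.

7.19°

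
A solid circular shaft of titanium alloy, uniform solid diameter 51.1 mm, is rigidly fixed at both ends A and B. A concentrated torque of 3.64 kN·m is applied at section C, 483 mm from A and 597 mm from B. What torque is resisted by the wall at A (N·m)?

With uniform GJ and both ends fixed, compatibility θ_AC = θ_CB gives T_A·a = T_B·b, together with T_A + T_B = T₀.
T_A = T₀·b/(a+b) = 3640·597/1080 = 2012 N·m; T_B = 1628 N·m.

2010 N·m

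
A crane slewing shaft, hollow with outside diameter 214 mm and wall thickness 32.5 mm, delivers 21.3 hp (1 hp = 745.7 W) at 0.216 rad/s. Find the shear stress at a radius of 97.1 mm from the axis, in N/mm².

45.3 N/mm²

ω = 0.216 rad/s, so T = P/ω = 21.3×745.7 / 0.2160 = 73530 N·m.
J = π(d_o⁴ − d_i⁴)/32 = π(0.214⁴ − 0.149⁴)/32 = 1.575×10^-4 m⁴.
Shear stress varies linearly with radius: τ = T·r/J = 73530 × 0.0971 / 1.575×10^-4 = 4.533×10^7 Pa.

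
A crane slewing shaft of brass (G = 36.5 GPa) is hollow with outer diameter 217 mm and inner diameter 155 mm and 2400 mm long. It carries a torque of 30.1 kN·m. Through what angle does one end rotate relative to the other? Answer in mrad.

12.3 mrad

J = π(d_o⁴ − d_i⁴)/32 = π(0.217⁴ − 0.155⁴)/32 = 1.610×10^-4 m⁴.
θ = T·L/(G·J) = 30100 × 2.40 / (36.5×10⁹ × 1.610×10^-4) = 0.01229 rad.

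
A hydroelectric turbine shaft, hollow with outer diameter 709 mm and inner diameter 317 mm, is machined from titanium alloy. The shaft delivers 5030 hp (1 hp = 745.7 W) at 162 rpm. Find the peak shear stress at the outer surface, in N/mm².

ω = 2π·162/60 = 16.96 rad/s, so T = P/ω = 5030×745.7 / 16.96 = 221100 N·m.
J = π(d_o⁴ − d_i⁴)/32 = π(0.709⁴ − 0.317⁴)/32 = 0.02382 m⁴.
τ_max = T·r/J = 221100 × 0.354 / 0.02382 = 3.291×10^6 Pa.

3.29 N/mm²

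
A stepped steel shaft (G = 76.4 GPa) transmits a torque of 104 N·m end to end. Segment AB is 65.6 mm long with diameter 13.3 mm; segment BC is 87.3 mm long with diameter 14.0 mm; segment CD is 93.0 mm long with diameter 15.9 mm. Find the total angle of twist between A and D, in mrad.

J_AB = π(0.0133)⁴/32 = 3.07×10^-9 m⁴; J_BC = π(0.0140)⁴/32 = 3.77×10^-9 m⁴; J_CD = π(0.0159)⁴/32 = 6.27×10^-9 m⁴.
θ = (T/G)·Σ L_i/J_i = (104.0/76.4×10⁹)·(0.0656/3.07×10^-9 + 0.0873/3.77×10^-9 + 0.0930/6.27×10^-9) = 0.08076 rad.

80.8 mrad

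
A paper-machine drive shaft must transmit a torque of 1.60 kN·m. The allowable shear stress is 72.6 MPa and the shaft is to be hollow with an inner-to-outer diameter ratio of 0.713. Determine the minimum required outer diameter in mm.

53.3 mm

For a hollow shaft with d_i/d_o = 0.713: τ_max = 16T/(π d_o³ (1−k⁴)), so d_o = [16T/(π τ_allow (1−k⁴))]^(1/3) = [16·1600/(π·7.26×10^7·0.7416)]^(1/3) = 0.05329 m.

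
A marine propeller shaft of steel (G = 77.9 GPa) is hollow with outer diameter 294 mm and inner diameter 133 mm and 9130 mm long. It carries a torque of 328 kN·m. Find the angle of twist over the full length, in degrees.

3.13°

J = π(d_o⁴ − d_i⁴)/32 = π(0.294⁴ − 0.133⁴)/32 = 7.028×10^-4 m⁴.
θ = T·L/(G·J) = 328000 × 9.13 / (77.9×10⁹ × 7.028×10^-4) = 0.05470 rad.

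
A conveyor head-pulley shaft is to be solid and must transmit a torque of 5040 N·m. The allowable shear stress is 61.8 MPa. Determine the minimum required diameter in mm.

For a solid shaft τ_max = 16T/(πd³), so d = (16T/(π τ_allow))^(1/3) = (16·5040/(π·6.18×10^7))^(1/3) = 0.07461 m.

74.6 mm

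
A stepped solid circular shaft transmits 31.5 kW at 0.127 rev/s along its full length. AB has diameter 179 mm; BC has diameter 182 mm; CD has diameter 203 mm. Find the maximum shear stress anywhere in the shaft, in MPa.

ω = 2π·0.127 = 0.7980 rad/s, so T = P/ω = 31.5×10³ / 0.7980 = 39480 N·m.
Under the same torque, τ_max = 16T/(πd³) is largest where d is smallest — segment AB (d = 179 mm).
τ_max = 16·39480/(π·(0.179)³) = 3.505×10^7 Pa.

35.1 MPa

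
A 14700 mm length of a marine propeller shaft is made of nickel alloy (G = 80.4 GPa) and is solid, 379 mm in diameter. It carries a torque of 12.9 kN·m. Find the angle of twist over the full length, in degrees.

J = πd⁴/32 = π(0.379)⁴/32 = 2.026×10^-3 m⁴.
θ = T·L/(G·J) = 12900 × 14.7 / (80.4×10⁹ × 2.026×10^-3) = 1.164×10^-3 rad.

0.0667°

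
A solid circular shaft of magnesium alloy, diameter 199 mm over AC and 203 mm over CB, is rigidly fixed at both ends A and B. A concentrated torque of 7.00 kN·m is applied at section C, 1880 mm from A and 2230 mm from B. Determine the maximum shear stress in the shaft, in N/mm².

2.36 N/mm²

Compatibility: T_A·a/J_AC = T_B·b/J_CB with T_A + T_B = T₀.
J_AC = 1.54×10^-4 m⁴, J_CB = 1.67×10^-4 m⁴, so T_A = T₀·(J_AC/a)/((J_AC/a)+(J_CB/b)) = 3659 N·m, T_B = 3341 N·m.
τ in each portion: τ_AC = 2.36×10^6 Pa, τ_CB = 2.03×10^6 Pa; maximum is in AC.
τ_max = T_AC·r/J = 3659·0.0995/1.54×10^-4 = 2.365×10^6 Pa.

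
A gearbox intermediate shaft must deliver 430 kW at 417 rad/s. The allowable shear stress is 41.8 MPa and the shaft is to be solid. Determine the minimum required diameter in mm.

50.1 mm

ω = 417 rad/s, so T = P/ω = 430×10³ / 417.0 = 1031 N·m.
For a solid shaft τ_max = 16T/(πd³), so d = (16T/(π τ_allow))^(1/3) = (16·1031/(π·4.18×10^7))^(1/3) = 0.05009 m.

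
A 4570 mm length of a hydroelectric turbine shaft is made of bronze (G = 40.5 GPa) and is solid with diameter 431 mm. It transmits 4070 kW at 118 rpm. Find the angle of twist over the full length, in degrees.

ω = 2π·118/60 = 12.36 rad/s, so T = P/ω = 4070×10³ / 12.36 = 329400 N·m.
J = πd⁴/32 = π(0.431)⁴/32 = 3.388×10^-3 m⁴.
θ = T·L/(G·J) = 329400 × 4.57 / (40.5×10⁹ × 3.388×10^-3) = 0.01097 rad.

0.629°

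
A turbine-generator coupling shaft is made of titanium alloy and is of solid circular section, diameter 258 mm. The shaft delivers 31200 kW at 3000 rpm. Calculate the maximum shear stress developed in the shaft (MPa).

ω = 2π·3000/60 = 314.2 rad/s, so T = P/ω = 31200×10³ / 314.2 = 99310 N·m.
J = πd⁴/32 = π(0.258)⁴/32 = 4.350×10^-4 m⁴.
τ_max = T·r/J = 99310 × 0.129 / 4.350×10^-4 = 2.945×10^7 Pa.

29.5 MPa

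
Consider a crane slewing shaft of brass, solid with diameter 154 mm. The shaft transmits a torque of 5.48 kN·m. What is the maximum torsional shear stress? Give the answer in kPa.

J = πd⁴/32 = π(0.154)⁴/32 = 5.522×10^-5 m⁴.
τ_max = T·r/J = 5480 × 0.0770 / 5.522×10^-5 = 7.642×10^6 Pa.

7640 kPa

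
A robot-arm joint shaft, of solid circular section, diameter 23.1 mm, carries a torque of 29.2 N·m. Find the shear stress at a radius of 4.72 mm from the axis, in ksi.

0.715 ksi

J = πd⁴/32 = π(0.0231)⁴/32 = 2.795×10^-8 m⁴.
Shear stress varies linearly with radius: τ = T·r/J = 29.20 × 0.00472 / 2.795×10^-8 = 4.930×10^6 Pa.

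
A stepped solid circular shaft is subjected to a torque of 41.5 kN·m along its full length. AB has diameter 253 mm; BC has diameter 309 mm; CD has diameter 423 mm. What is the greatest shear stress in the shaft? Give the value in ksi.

Under the same torque, τ_max = 16T/(πd³) is largest where d is smallest — segment AB (d = 253 mm).
τ_max = 16·41500/(π·(0.253)³) = 1.305×10^7 Pa.

1.89 ksi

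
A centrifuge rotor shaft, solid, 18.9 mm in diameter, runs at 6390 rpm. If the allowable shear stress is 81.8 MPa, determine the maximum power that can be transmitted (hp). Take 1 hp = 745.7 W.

J = πd⁴/32 = π(0.0189)⁴/32 = 1.253×10^-8 m⁴.
T_max = τ_allow·J/r = 8.18×10^7 × 1.253×10^-8 / 0.00945 = 108.4 N·m.
ω = 2π·6390/60 = 669.2 rad/s, so P_max = T_max·ω = 7.256×10^4 W.

97.3 hp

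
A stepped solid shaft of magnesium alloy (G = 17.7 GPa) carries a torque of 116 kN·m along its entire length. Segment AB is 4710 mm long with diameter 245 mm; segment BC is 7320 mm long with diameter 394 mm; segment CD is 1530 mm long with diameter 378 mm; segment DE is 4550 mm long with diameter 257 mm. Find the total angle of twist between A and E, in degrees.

J_AB = π(0.245)⁴/32 = 3.54×10^-4 m⁴; J_BC = π(0.394)⁴/32 = 2.37×10^-3 m⁴; J_CD = π(0.378)⁴/32 = 2.00×10^-3 m⁴; J_DE = π(0.257)⁴/32 = 4.28×10^-4 m⁴.
θ = (T/G)·Σ L_i/J_i = (116000/17.7×10⁹)·(4.71/3.54×10^-4 + 7.32/2.37×10^-3 + 1.53/2.00×10^-3 + 4.55/4.28×10^-4) = 0.1822 rad.

10.4°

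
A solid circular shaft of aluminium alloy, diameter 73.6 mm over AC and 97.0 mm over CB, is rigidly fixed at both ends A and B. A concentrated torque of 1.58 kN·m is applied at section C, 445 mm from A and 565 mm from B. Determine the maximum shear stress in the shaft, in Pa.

6.21e6 Pa

Compatibility: T_A·a/J_AC = T_B·b/J_CB with T_A + T_B = T₀.
J_AC = 2.88×10^-6 m⁴, J_CB = 8.69×10^-6 m⁴, so T_A = T₀·(J_AC/a)/((J_AC/a)+(J_CB/b)) = 468.0 N·m, T_B = 1112 N·m.
τ in each portion: τ_AC = 5.98×10^6 Pa, τ_CB = 6.21×10^6 Pa; maximum is in CB.
τ_max = T_CB·r/J = 1112·0.0485/8.69×10^-6 = 6.205×10^6 Pa.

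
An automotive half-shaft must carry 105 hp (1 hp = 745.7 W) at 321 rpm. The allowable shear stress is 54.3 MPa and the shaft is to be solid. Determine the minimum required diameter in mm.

ω = 2π·321/60 = 33.62 rad/s, so T = P/ω = 105×745.7 / 33.62 = 2329 N·m.
For a solid shaft τ_max = 16T/(πd³), so d = (16T/(π τ_allow))^(1/3) = (16·2329/(π·5.43×10^7))^(1/3) = 0.06023 m.

60.2 mm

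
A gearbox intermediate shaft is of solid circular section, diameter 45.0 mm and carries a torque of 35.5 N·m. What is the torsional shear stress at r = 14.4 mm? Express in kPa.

1270 kPa

J = πd⁴/32 = π(0.0450)⁴/32 = 4.026×10^-7 m⁴.
Shear stress varies linearly with radius: τ = T·r/J = 35.50 × 0.0144 / 4.026×10^-7 = 1.270×10^6 Pa.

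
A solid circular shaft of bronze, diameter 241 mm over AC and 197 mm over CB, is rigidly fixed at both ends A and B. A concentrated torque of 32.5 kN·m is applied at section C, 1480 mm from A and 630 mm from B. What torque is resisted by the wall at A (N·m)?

Compatibility: T_A·a/J_AC = T_B·b/J_CB with T_A + T_B = T₀.
J_AC = 3.31×10^-4 m⁴, J_CB = 1.48×10^-4 m⁴, so T_A = T₀·(J_AC/a)/((J_AC/a)+(J_CB/b)) = 15860 N·m, T_B = 16640 N·m.

15900 N·m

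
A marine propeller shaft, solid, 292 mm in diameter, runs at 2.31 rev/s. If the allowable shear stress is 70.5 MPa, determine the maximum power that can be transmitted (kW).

J = πd⁴/32 = π(0.292)⁴/32 = 7.137×10^-4 m⁴.
T_max = τ_allow·J/r = 7.05×10^7 × 7.137×10^-4 / 0.146 = 344600 N·m.
ω = 2π·2.31 = 14.51 rad/s, so P_max = T_max·ω = 5.002×10^6 W.

5000 kW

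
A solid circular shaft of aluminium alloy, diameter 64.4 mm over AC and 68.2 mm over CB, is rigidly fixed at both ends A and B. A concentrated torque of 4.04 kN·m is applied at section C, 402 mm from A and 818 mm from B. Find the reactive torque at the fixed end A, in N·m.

Compatibility: T_A·a/J_AC = T_B·b/J_CB with T_A + T_B = T₀.
J_AC = 1.69×10^-6 m⁴, J_CB = 2.12×10^-6 m⁴, so T_A = T₀·(J_AC/a)/((J_AC/a)+(J_CB/b)) = 2497 N·m, T_B = 1543 N·m.

2500 N·m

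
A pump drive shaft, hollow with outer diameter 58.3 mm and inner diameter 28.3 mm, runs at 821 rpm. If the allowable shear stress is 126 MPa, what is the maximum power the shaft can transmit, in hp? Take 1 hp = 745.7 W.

534 hp

J = π(d_o⁴ − d_i⁴)/32 = π(0.0583⁴ − 0.0283⁴)/32 = 1.071×10^-6 m⁴.
T_max = τ_allow·J/r = 1.26×10^8 × 1.071×10^-6 / 0.0291 = 4630 N·m.
ω = 2π·821/60 = 85.97 rad/s, so P_max = T_max·ω = 3.981×10^5 W.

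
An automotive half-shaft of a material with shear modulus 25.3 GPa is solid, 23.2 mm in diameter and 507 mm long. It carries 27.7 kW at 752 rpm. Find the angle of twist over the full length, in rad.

0.248 rad

ω = 2π·752/60 = 78.75 rad/s, so T = P/ω = 27.7×10³ / 78.75 = 351.7 N·m.
J = πd⁴/32 = π(0.0232)⁴/32 = 2.844×10^-8 m⁴.
θ = T·L/(G·J) = 351.7 × 0.507 / (25.3×10⁹ × 2.844×10^-8) = 0.2478 rad.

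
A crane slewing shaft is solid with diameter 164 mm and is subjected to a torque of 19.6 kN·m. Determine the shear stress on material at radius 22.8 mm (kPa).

J = πd⁴/32 = π(0.164)⁴/32 = 7.102×10^-5 m⁴.
Shear stress varies linearly with radius: τ = T·r/J = 19600 × 0.0228 / 7.102×10^-5 = 6.292×10^6 Pa.

6290 kPa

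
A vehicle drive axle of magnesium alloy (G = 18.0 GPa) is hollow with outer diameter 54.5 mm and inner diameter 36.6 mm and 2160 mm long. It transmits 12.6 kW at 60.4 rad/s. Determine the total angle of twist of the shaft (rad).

ω = 60.4 rad/s, so T = P/ω = 12.6×10³ / 60.40 = 208.6 N·m.
J = π(d_o⁴ − d_i⁴)/32 = π(0.0545⁴ − 0.0366⁴)/32 = 6.900×10^-7 m⁴.
θ = T·L/(G·J) = 208.6 × 2.16 / (18.0×10⁹ × 6.900×10^-7) = 0.03628 rad.

0.0363 rad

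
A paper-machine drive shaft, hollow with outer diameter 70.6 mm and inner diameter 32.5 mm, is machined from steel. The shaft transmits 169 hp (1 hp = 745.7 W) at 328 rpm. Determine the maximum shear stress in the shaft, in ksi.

8.06 ksi

ω = 2π·328/60 = 34.35 rad/s, so T = P/ω = 169×745.7 / 34.35 = 3669 N·m.
J = π(d_o⁴ − d_i⁴)/32 = π(0.0706⁴ − 0.0325⁴)/32 = 2.330×10^-6 m⁴.
τ_max = T·r/J = 3669 × 0.0353 / 2.330×10^-6 = 5.560×10^7 Pa.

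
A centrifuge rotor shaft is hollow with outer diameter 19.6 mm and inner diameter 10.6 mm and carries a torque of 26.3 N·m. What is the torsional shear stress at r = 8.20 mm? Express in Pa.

1.63e7 Pa

J = π(d_o⁴ − d_i⁴)/32 = π(0.0196⁴ − 0.0106⁴)/32 = 1.325×10^-8 m⁴.
Shear stress varies linearly with radius: τ = T·r/J = 26.30 × 0.00820 / 1.325×10^-8 = 1.628×10^7 Pa.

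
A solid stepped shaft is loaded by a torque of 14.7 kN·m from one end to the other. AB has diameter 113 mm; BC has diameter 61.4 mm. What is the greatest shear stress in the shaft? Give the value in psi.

Under the same torque, τ_max = 16T/(πd³) is largest where d is smallest — segment BC (d = 61.4 mm).
τ_max = 16·14700/(π·(0.0614)³) = 3.234×10^8 Pa.

46900 psi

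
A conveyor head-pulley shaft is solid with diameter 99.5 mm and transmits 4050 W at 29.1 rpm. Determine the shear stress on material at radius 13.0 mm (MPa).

ω = 2π·29.1/60 = 3.047 rad/s, so T = P/ω = 4050 / 3.047 = 1329 N·m.
J = πd⁴/32 = π(0.0995)⁴/32 = 9.623×10^-6 m⁴.
Shear stress varies linearly with radius: τ = T·r/J = 1329 × 0.0130 / 9.623×10^-6 = 1.795×10^6 Pa.

1.80 MPa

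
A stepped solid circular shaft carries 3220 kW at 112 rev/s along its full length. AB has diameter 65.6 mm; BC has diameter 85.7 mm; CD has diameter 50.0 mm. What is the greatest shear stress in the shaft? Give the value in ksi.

ω = 2π·112 = 703.7 rad/s, so T = P/ω = 3220×10³ / 703.7 = 4576 N·m.
Under the same torque, τ_max = 16T/(πd³) is largest where d is smallest — segment CD (d = 50.0 mm).
τ_max = 16·4576/(π·(0.0500)³) = 1.864×10^8 Pa.

27.0 ksi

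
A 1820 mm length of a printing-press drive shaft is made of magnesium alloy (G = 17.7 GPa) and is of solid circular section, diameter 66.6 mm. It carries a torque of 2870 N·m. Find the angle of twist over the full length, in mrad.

J = πd⁴/32 = π(0.0666)⁴/32 = 1.932×10^-6 m⁴.
θ = T·L/(G·J) = 2870 × 1.82 / (17.7×10⁹ × 1.932×10^-6) = 0.1528 rad.

153 mrad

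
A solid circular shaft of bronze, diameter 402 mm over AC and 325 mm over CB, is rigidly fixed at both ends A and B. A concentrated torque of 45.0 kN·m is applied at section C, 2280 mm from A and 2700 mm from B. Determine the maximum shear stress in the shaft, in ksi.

0.376 ksi

Compatibility: T_A·a/J_AC = T_B·b/J_CB with T_A + T_B = T₀.
J_AC = 2.56×10^-3 m⁴, J_CB = 1.10×10^-3 m⁴, so T_A = T₀·(J_AC/a)/((J_AC/a)+(J_CB/b)) = 33070 N·m, T_B = 11930 N·m.
τ in each portion: τ_AC = 2.59×10^6 Pa, τ_CB = 1.77×10^6 Pa; maximum is in AC.
τ_max = T_AC·r/J = 33070·0.201/2.56×10^-3 = 2.593×10^6 Pa.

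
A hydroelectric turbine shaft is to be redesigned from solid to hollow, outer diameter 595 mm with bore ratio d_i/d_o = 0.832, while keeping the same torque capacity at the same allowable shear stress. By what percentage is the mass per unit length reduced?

52.5 %

Equal τ_max and T ⇒ the solid shaft needs d_s³ = d_o³(1−k⁴), so d_s = 595·(1−0.832⁴)^(1/3) = 478.7 mm.
Area ratio A_h/A_s = d_o²(1−k²)/d_s² = (1−k²)/(1−k⁴)^(2/3) = 0.4755.
Mass saving = 1 − 0.4755 = 52.5 %.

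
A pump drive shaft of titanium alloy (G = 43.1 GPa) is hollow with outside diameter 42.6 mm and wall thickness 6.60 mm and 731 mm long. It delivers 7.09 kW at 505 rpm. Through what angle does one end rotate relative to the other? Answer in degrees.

0.521°

ω = 2π·505/60 = 52.88 rad/s, so T = P/ω = 7.09×10³ / 52.88 = 134.1 N·m.
J = π(d_o⁴ − d_i⁴)/32 = π(0.0426⁴ − 0.0294⁴)/32 = 2.500×10^-7 m⁴.
θ = T·L/(G·J) = 134.1 × 0.731 / (43.1×10⁹ × 2.500×10^-7) = 9.096×10^-3 rad.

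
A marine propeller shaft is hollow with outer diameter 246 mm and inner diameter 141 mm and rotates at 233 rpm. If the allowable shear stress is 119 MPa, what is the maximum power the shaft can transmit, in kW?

J = π(d_o⁴ − d_i⁴)/32 = π(0.246⁴ − 0.141⁴)/32 = 3.207×10^-4 m⁴.
T_max = τ_allow·J/r = 1.19×10^8 × 3.207×10^-4 / 0.123 = 310300 N·m.
ω = 2π·233/60 = 24.40 rad/s, so P_max = T_max·ω = 7.571×10^6 W.

7570 kW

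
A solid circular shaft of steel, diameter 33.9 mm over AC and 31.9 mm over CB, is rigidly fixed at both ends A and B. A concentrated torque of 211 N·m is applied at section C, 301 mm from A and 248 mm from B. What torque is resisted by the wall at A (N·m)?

Compatibility: T_A·a/J_AC = T_B·b/J_CB with T_A + T_B = T₀.
J_AC = 1.30×10^-7 m⁴, J_CB = 1.02×10^-7 m⁴, so T_A = T₀·(J_AC/a)/((J_AC/a)+(J_CB/b)) = 108.1 N·m, T_B = 102.9 N·m.

108 N·m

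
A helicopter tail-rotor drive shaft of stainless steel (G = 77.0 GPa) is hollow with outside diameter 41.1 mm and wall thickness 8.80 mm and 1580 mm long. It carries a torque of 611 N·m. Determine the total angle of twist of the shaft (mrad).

J = π(d_o⁴ − d_i⁴)/32 = π(0.0411⁴ − 0.0235⁴)/32 = 2.502×10^-7 m⁴.
θ = T·L/(G·J) = 611.0 × 1.58 / (77.0×10⁹ × 2.502×10^-7) = 0.05011 rad.

50.1 mrad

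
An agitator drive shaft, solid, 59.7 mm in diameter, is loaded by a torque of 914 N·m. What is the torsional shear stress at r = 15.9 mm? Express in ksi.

1.69 ksi

J = πd⁴/32 = π(0.0597)⁴/32 = 1.247×10^-6 m⁴.
Shear stress varies linearly with radius: τ = T·r/J = 914.0 × 0.0159 / 1.247×10^-6 = 1.165×10^7 Pa.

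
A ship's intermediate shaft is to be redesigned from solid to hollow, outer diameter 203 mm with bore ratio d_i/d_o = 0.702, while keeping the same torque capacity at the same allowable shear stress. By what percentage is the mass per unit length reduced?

38.9 %

Equal τ_max and T ⇒ the solid shaft needs d_s³ = d_o³(1−k⁴), so d_s = 203·(1−0.702⁴)^(1/3) = 185.0 mm.
Area ratio A_h/A_s = d_o²(1−k²)/d_s² = (1−k²)/(1−k⁴)^(2/3) = 0.6106.
Mass saving = 1 − 0.6106 = 38.9 %.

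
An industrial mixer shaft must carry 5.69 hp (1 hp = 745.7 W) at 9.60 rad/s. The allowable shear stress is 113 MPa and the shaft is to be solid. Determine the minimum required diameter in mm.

27.1 mm

ω = 9.60 rad/s, so T = P/ω = 5.69×745.7 / 9.600 = 442.0 N·m.
For a solid shaft τ_max = 16T/(πd³), so d = (16T/(π τ_allow))^(1/3) = (16·442.0/(π·1.13×10^8))^(1/3) = 0.02711 m.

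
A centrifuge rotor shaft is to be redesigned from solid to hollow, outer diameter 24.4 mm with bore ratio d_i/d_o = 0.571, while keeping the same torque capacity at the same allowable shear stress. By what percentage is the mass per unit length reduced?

Equal τ_max and T ⇒ the solid shaft needs d_s³ = d_o³(1−k⁴), so d_s = 24.4·(1−0.571⁴)^(1/3) = 23.50 mm.
Area ratio A_h/A_s = d_o²(1−k²)/d_s² = (1−k²)/(1−k⁴)^(2/3) = 0.7264.
Mass saving = 1 − 0.7264 = 27.4 %.

27.4 %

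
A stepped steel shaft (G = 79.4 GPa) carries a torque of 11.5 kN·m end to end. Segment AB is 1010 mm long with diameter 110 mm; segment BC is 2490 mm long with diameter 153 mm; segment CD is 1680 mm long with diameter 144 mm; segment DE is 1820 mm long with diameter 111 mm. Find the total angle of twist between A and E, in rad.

J_AB = π(0.110)⁴/32 = 1.44×10^-5 m⁴; J_BC = π(0.153)⁴/32 = 5.38×10^-5 m⁴; J_CD = π(0.144)⁴/32 = 4.22×10^-5 m⁴; J_DE = π(0.111)⁴/32 = 1.49×10^-5 m⁴.
θ = (T/G)·Σ L_i/J_i = (11500/79.4×10⁹)·(1.01/1.44×10^-5 + 2.49/5.38×10^-5 + 1.68/4.22×10^-5 + 1.82/1.49×10^-5) = 0.04033 rad.

0.0403 rad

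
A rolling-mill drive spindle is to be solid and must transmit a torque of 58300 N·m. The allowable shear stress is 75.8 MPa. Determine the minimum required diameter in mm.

For a solid shaft τ_max = 16T/(πd³), so d = (16T/(π τ_allow))^(1/3) = (16·58300/(π·7.58×10^7))^(1/3) = 0.1576 m.

158 mm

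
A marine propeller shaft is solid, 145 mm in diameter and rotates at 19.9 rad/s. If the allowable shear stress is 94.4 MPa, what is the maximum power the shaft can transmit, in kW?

1120 kW

J = πd⁴/32 = π(0.145)⁴/32 = 4.340×10^-5 m⁴.
T_max = τ_allow·J/r = 9.44×10^7 × 4.340×10^-5 / 0.0725 = 56510 N·m.
ω = 19.9 rad/s, so P_max = T_max·ω = 1.124×10^6 W.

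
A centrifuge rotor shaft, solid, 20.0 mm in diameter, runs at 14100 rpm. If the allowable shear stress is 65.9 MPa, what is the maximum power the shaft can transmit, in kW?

153 kW

J = πd⁴/32 = π(0.0200)⁴/32 = 1.571×10^-8 m⁴.
T_max = τ_allow·J/r = 6.59×10^7 × 1.571×10^-8 / 0.0100 = 103.5 N·m.
ω = 2π·14100/60 = 1477 rad/s, so P_max = T_max·ω = 1.528×10^5 W.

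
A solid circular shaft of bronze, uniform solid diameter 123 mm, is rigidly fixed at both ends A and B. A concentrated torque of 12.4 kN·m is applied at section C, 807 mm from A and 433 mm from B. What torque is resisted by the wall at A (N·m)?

With uniform GJ and both ends fixed, compatibility θ_AC = θ_CB gives T_A·a = T_B·b, together with T_A + T_B = T₀.
T_A = T₀·b/(a+b) = 12400·433/1240 = 4330 N·m; T_B = 8070 N·m.

4330 N·m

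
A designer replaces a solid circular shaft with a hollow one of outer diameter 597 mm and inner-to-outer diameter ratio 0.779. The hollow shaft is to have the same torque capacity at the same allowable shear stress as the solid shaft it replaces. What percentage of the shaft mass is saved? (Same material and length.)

Equal τ_max and T ⇒ the solid shaft needs d_s³ = d_o³(1−k⁴), so d_s = 597·(1−0.779⁴)^(1/3) = 512.3 mm.
Area ratio A_h/A_s = d_o²(1−k²)/d_s² = (1−k²)/(1−k⁴)^(2/3) = 0.5340.
Mass saving = 1 − 0.5340 = 46.6 %.

46.6 %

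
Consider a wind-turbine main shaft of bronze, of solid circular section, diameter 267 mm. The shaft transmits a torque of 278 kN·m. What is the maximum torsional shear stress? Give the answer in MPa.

J = πd⁴/32 = π(0.267)⁴/32 = 4.989×10^-4 m⁴.
τ_max = T·r/J = 278000 × 0.134 / 4.989×10^-4 = 7.438×10^7 Pa.

74.4 MPa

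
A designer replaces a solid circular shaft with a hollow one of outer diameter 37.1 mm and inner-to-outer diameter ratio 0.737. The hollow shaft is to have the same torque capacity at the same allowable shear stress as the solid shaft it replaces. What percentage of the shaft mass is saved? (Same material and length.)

42.3 %

Equal τ_max and T ⇒ the solid shaft needs d_s³ = d_o³(1−k⁴), so d_s = 37.1·(1−0.737⁴)^(1/3) = 33.02 mm.
Area ratio A_h/A_s = d_o²(1−k²)/d_s² = (1−k²)/(1−k⁴)^(2/3) = 0.5767.
Mass saving = 1 − 0.5767 = 42.3 %.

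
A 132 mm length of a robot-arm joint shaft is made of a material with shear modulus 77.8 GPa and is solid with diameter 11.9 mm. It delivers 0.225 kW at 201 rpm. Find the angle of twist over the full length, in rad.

0.00921 rad

ω = 2π·201/60 = 21.05 rad/s, so T = P/ω = 0.225×10³ / 21.05 = 10.69 N·m.
J = πd⁴/32 = π(0.0119)⁴/32 = 1.969×10^-9 m⁴.
θ = T·L/(G·J) = 10.69 × 0.132 / (77.8×10⁹ × 1.969×10^-9) = 9.212×10^-3 rad.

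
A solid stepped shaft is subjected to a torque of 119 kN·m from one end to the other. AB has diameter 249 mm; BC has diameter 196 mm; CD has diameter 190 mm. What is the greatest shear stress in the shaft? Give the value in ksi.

12.8 ksi

Under the same torque, τ_max = 16T/(πd³) is largest where d is smallest — segment CD (d = 190 mm).
τ_max = 16·119000/(π·(0.190)³) = 8.836×10^7 Pa.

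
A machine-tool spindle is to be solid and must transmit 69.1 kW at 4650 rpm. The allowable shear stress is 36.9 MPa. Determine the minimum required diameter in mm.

ω = 2π·4650/60 = 486.9 rad/s, so T = P/ω = 69.1×10³ / 486.9 = 141.9 N·m.
For a solid shaft τ_max = 16T/(πd³), so d = (16T/(π τ_allow))^(1/3) = (16·141.9/(π·3.69×10^7))^(1/3) = 0.02696 m.

27.0 mm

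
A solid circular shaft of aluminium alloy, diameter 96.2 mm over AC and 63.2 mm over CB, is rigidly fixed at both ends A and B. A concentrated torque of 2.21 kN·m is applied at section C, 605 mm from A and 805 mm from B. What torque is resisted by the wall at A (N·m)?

Compatibility: T_A·a/J_AC = T_B·b/J_CB with T_A + T_B = T₀.
J_AC = 8.41×10^-6 m⁴, J_CB = 1.57×10^-6 m⁴, so T_A = T₀·(J_AC/a)/((J_AC/a)+(J_CB/b)) = 1939 N·m, T_B = 271.4 N·m.

1940 N·m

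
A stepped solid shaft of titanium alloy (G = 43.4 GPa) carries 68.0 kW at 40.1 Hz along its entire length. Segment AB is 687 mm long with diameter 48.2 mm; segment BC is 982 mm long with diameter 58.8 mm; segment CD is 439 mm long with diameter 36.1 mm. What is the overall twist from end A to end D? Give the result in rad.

ω = 2π·40.1 = 252.0 rad/s, so T = P/ω = 68.0×10³ / 252.0 = 269.9 N·m.
J_AB = π(0.0482)⁴/32 = 5.30×10^-7 m⁴; J_BC = π(0.0588)⁴/32 = 1.17×10^-6 m⁴; J_CD = π(0.0361)⁴/32 = 1.67×10^-7 m⁴.
θ = (T/G)·Σ L_i/J_i = (269.9/43.4×10⁹)·(0.687/5.30×10^-7 + 0.982/1.17×10^-6 + 0.439/1.67×10^-7) = 0.02964 rad.

0.0296 rad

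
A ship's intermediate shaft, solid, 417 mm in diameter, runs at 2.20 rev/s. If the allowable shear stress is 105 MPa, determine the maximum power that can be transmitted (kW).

J = πd⁴/32 = π(0.417)⁴/32 = 2.969×10^-3 m⁴.
T_max = τ_allow·J/r = 1.05×10^8 × 2.969×10^-3 / 0.208 = 1.495e6 N·m.
ω = 2π·2.20 = 13.82 rad/s, so P_max = T_max·ω = 2.066×10^7 W.

20700 kW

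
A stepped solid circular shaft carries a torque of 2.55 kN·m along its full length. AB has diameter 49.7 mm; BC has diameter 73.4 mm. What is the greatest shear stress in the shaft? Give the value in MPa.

Under the same torque, τ_max = 16T/(πd³) is largest where d is smallest — segment AB (d = 49.7 mm).
τ_max = 16·2550/(π·(0.0497)³) = 1.058×10^8 Pa.

106 MPa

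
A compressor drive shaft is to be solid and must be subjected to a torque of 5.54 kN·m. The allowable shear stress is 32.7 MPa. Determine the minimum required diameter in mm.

95.2 mm

For a solid shaft τ_max = 16T/(πd³), so d = (16T/(π τ_allow))^(1/3) = (16·5540/(π·3.27×10^7))^(1/3) = 0.09520 m.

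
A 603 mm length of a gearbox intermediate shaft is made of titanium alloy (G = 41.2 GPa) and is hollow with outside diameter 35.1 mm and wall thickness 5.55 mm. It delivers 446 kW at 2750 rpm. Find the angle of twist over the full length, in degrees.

11.2°

ω = 2π·2750/60 = 288.0 rad/s, so T = P/ω = 446×10³ / 288.0 = 1549 N·m.
J = π(d_o⁴ − d_i⁴)/32 = π(0.0351⁴ − 0.0240⁴)/32 = 1.164×10^-7 m⁴.
θ = T·L/(G·J) = 1549 × 0.603 / (41.2×10⁹ × 1.164×10^-7) = 0.1947 rad.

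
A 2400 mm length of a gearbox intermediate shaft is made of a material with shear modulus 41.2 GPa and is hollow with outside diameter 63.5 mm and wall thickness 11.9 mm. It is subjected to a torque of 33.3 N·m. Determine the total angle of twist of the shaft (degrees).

0.0822°

J = π(d_o⁴ − d_i⁴)/32 = π(0.0635⁴ − 0.0397⁴)/32 = 1.352×10^-6 m⁴.
θ = T·L/(G·J) = 33.30 × 2.40 / (41.2×10⁹ × 1.352×10^-6) = 1.434×10^-3 rad.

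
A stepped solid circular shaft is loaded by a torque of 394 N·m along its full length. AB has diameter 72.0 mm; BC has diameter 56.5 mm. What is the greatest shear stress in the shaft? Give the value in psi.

Under the same torque, τ_max = 16T/(πd³) is largest where d is smallest — segment BC (d = 56.5 mm).
τ_max = 16·394.0/(π·(0.0565)³) = 1.113×10^7 Pa.

1610 psi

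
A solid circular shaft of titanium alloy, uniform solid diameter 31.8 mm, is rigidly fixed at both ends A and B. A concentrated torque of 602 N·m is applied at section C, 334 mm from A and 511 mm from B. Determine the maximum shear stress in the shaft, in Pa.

5.77e7 Pa

With uniform GJ and both ends fixed, compatibility θ_AC = θ_CB gives T_A·a = T_B·b, together with T_A + T_B = T₀.
T_A = T₀·b/(a+b) = 602.0·511/845.0 = 364.0 N·m; T_B = 238.0 N·m.
τ in each portion: τ_AC = 5.77×10^7 Pa, τ_CB = 3.77×10^7 Pa; maximum is in AC.
τ_max = T_AC·r/J = 364.0·0.0159/1.00×10^-7 = 5.766×10^7 Pa.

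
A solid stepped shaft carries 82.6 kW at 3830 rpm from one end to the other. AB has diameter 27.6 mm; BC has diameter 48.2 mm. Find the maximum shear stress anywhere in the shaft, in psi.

ω = 2π·3830/60 = 401.1 rad/s, so T = P/ω = 82.6×10³ / 401.1 = 205.9 N·m.
Under the same torque, τ_max = 16T/(πd³) is largest where d is smallest — segment AB (d = 27.6 mm).
τ_max = 16·205.9/(π·(0.0276)³) = 4.989×10^7 Pa.

7240 psi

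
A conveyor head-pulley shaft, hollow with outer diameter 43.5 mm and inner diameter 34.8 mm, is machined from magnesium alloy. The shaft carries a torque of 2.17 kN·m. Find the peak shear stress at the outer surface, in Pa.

J = π(d_o⁴ − d_i⁴)/32 = π(0.0435⁴ − 0.0348⁴)/32 = 2.075×10^-7 m⁴.
τ_max = T·r/J = 2170 × 0.0217 / 2.075×10^-7 = 2.274×10^8 Pa.

2.27e8 Pa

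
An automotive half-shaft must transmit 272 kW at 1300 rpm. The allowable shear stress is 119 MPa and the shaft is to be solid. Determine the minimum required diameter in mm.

ω = 2π·1300/60 = 136.1 rad/s, so T = P/ω = 272×10³ / 136.1 = 1998 N·m.
For a solid shaft τ_max = 16T/(πd³), so d = (16T/(π τ_allow))^(1/3) = (16·1998/(π·1.19×10^8))^(1/3) = 0.04406 m.

44.1 mm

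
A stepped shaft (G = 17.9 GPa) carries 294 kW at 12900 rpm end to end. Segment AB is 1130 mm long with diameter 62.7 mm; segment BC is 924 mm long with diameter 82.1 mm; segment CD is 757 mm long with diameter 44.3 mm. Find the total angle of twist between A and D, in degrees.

ω = 2π·12900/60 = 1351 rad/s, so T = P/ω = 294×10³ / 1351 = 217.6 N·m.
J_AB = π(0.0627)⁴/32 = 1.52×10^-6 m⁴; J_BC = π(0.0821)⁴/32 = 4.46×10^-6 m⁴; J_CD = π(0.0443)⁴/32 = 3.78×10^-7 m⁴.
θ = (T/G)·Σ L_i/J_i = (217.6/17.9×10⁹)·(1.13/1.52×10^-6 + 0.924/4.46×10^-6 + 0.757/3.78×10^-7) = 0.03592 rad.

2.06°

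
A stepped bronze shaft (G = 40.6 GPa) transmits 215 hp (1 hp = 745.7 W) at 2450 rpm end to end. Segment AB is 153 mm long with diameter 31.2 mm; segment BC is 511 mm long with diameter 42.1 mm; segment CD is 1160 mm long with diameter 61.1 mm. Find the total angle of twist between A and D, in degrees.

ω = 2π·2450/60 = 256.6 rad/s, so T = P/ω = 215×745.7 / 256.6 = 624.9 N·m.
J_AB = π(0.0312)⁴/32 = 9.30×10^-8 m⁴; J_BC = π(0.0421)⁴/32 = 3.08×10^-7 m⁴; J_CD = π(0.0611)⁴/32 = 1.37×10^-6 m⁴.
θ = (T/G)·Σ L_i/J_i = (624.9/40.6×10⁹)·(0.153/9.30×10^-8 + 0.511/3.08×10^-7 + 1.16/1.37×10^-6) = 0.06386 rad.

3.66°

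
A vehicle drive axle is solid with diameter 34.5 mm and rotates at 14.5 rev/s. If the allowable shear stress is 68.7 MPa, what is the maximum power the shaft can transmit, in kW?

J = πd⁴/32 = π(0.0345)⁴/32 = 1.391×10^-7 m⁴.
T_max = τ_allow·J/r = 6.87×10^7 × 1.391×10^-7 / 0.0173 = 553.9 N·m.
ω = 2π·14.5 = 91.11 rad/s, so P_max = T_max·ω = 5.047×10^4 W.

50.5 kW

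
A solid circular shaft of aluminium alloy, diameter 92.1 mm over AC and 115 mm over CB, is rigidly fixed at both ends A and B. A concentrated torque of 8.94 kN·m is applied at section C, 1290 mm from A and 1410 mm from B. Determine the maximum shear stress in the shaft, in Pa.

2.07e7 Pa

Compatibility: T_A·a/J_AC = T_B·b/J_CB with T_A + T_B = T₀.
J_AC = 7.06×10^-6 m⁴, J_CB = 1.72×10^-5 m⁴, so T_A = T₀·(J_AC/a)/((J_AC/a)+(J_CB/b)) = 2773 N·m, T_B = 6167 N·m.
τ in each portion: τ_AC = 1.81×10^7 Pa, τ_CB = 2.07×10^7 Pa; maximum is in CB.
τ_max = T_CB·r/J = 6167·0.0575/1.72×10^-5 = 2.065×10^7 Pa.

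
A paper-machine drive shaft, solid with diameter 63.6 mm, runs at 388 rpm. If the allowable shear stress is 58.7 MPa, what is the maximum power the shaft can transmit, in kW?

120 kW

J = πd⁴/32 = π(0.0636)⁴/32 = 1.606×10^-6 m⁴.
T_max = τ_allow·J/r = 5.87×10^7 × 1.606×10^-6 / 0.0318 = 2965 N·m.
ω = 2π·388/60 = 40.63 rad/s, so P_max = T_max·ω = 1.205×10^5 W.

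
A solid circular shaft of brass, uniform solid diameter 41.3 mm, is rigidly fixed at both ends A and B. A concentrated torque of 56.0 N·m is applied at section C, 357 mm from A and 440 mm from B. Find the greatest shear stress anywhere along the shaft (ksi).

With uniform GJ and both ends fixed, compatibility θ_AC = θ_CB gives T_A·a = T_B·b, together with T_A + T_B = T₀.
T_A = T₀·b/(a+b) = 56.00·440/797.0 = 30.92 N·m; T_B = 25.08 N·m.
τ in each portion: τ_AC = 2.24×10^6 Pa, τ_CB = 1.81×10^6 Pa; maximum is in AC.
τ_max = T_AC·r/J = 30.92·0.0206/2.86×10^-7 = 2.235×10^6 Pa.

0.324 ksi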